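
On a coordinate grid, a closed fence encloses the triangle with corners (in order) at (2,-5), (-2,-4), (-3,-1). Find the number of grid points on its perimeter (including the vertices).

3

Along each edge there are gcd(|Δx|,|Δy|)+1 lattice points, so counting each shared vertex once the boundary has gcd(4,1) + gcd(1,3) + gcd(5,4) = 1+1+1 = 3.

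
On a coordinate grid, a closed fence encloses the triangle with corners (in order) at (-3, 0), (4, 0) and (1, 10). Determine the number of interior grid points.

31

By the shoelace formula, twice the signed area is |[(-3)·0 − 4·0] + [4·10 − 1·0] + [1·0 − (-3)·10]| = 70, so the area is 35.
Summing gcd(|Δx|,|Δy|) over the edges gives the boundary count: gcd(7,0) + gcd(3,10) + gcd(4,10) = 7+1+2 = 10.
Pick's theorem gives I = A − B/2 + 1 = 35 − 10/2 + 1 = 31.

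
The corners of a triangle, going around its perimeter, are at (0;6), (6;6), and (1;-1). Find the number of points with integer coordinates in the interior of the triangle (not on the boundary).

18

The shoelace formula gives twice the area as |[0·6 − 6·6] + [6·(-1) − 1·6] + [1·6 − 0·(-1)]| = 42, so the area is 21.
The number of boundary lattice points is Σ gcd(|Δx|,|Δy|) = gcd(6,0) + gcd(5,7) + gcd(1,7) = 6+1+1 = 8.
Pick's theorem gives I = A − B/2 + 1 = 21 − 8/2 + 1 = 18.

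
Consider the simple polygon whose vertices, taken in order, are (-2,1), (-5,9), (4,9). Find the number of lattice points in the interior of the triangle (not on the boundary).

31

Using the shoelace formula, 2A = |((-2)·9 − (-5)·1) + ((-5)·9 − 4·9) + (4·1 − (-2)·9)| = 72, so the area is 36.
The number of boundary lattice points is Σ gcd(|Δx|,|Δy|) = gcd(3,8) + gcd(9,0) + gcd(6,8) = 1+9+2 = 12.
Pick's theorem gives I = A − B/2 + 1 = 36 − 12/2 + 1 = 31.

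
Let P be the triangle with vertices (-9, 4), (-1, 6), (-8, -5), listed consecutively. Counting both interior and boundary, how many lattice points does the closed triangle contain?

40

The shoelace formula gives twice the area as |((-9)·6 − (-1)·4) + ((-1)·(-5) − (-8)·6) + ((-8)·4 − (-9)·(-5))| = 74, so the area is 37.
Along each edge there are gcd(|Δx|,|Δy|)+1 lattice points, so counting each shared vertex once the boundary has gcd(8,2) + gcd(7,11) + gcd(1,9) = 2+1+1 = 4.
Pick's theorem gives I = A − B/2 + 1 = 37 − 4/2 + 1 = 36, so the closed region contains I + B = 36 + 4 = 40 lattice points.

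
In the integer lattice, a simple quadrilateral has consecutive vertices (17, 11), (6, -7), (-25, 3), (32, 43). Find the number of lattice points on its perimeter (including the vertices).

Along each edge there are gcd(|Δx|,|Δy|)+1 lattice points, so counting each shared vertex once the boundary has gcd(11,18) + gcd(31,10) + gcd(57,40) + gcd(15,32) = 1+1+1+1 = 4.

4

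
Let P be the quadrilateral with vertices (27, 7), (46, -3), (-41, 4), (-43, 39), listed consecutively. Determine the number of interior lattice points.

1560

By the shoelace formula, twice the signed area is |(27·(-3) − 46·7) + (46·4 − (-41)·(-3)) + ((-41)·39 − (-43)·4) + ((-43)·7 − 27·39)| = 3123, so the area is 1561.5.
Summing gcd(|Δx|,|Δy|) over the edges gives the boundary count: gcd(19,10) + gcd(87,7) + gcd(2,35) + gcd(70,32) = 1+1+1+2 = 5.
Pick's theorem gives I = A − B/2 + 1 = 1561.5 − 5/2 + 1 = 1560.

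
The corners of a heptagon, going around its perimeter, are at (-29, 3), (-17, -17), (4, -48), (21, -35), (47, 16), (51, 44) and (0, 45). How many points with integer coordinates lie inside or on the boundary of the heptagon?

4572

By the shoelace formula, twice the signed area is |((-29)·(-17) − (-17)·3) + ((-17)·(-48) − 4·(-17)) + (4·(-35) − 21·(-48)) + (21·16 − 47·(-35)) + (47·44 − 51·16) + (51·45 − 0·44) + (0·3 − (-29)·45)| = 9129, so the area is 9129/2.
Along each edge there are gcd(|Δx|,|Δy|)+1 lattice points, so counting each shared vertex once the boundary has gcd(12,20) + gcd(21,31) + gcd(17,13) + gcd(26,51) + gcd(4,28) + gcd(51,1) + gcd(29,42) = 4+1+1+1+4+1+1 = 13.
Pick's theorem gives I = A − B/2 + 1 = 9129/2 − 13/2 + 1 = 4559, so the closed region contains I + B = 4559 + 13 = 4572 lattice points.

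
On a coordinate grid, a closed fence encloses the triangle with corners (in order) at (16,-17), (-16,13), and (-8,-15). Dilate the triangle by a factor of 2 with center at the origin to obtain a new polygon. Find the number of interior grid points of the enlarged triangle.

The shoelace formula gives twice the area as |[16·13 − (-16)·(-17)] + [(-16)·(-15) − (-8)·13] + [(-8)·(-17) − 16·(-15)]| = 656, so the area is 328.
Along each edge there are gcd(|Δx|,|Δy|)+1 lattice points, so counting each shared vertex once the boundary has gcd(32,30) + gcd(8,28) + gcd(24,2) = 2+4+2 = 8.
Scaling by 2 multiplies the area by 2² = 4 (so the new area is 1312) and multiplies the boundary lattice-point count by 2, giving 16.
By Pick's theorem, the interior count of the dilated polygon is 1312 − 16/2 + 1 = 1305.

1305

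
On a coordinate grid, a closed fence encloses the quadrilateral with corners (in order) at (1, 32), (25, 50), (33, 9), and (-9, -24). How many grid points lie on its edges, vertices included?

12

Along each edge there are gcd(|Δx|,|Δy|)+1 lattice points, so counting each shared vertex once the boundary has gcd(24,18) + gcd(8,41) + gcd(42,33) + gcd(10,56) = 6+1+3+2 = 12.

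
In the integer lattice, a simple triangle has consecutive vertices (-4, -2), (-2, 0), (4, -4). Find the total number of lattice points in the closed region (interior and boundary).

Using the shoelace formula, 2A = |[(-4)·0 − (-2)·(-2)] + [(-2)·(-4) − 4·0] + [4·(-2) − (-4)·(-4)]| = 20, so the area is 10.
Along each edge there are gcd(|Δx|,|Δy|)+1 lattice points, so counting each shared vertex once the boundary has gcd(2,2) + gcd(6,4) + gcd(8,2) = 2+2+2 = 6.
Pick's theorem gives I = A − B/2 + 1 = 10 − 6/2 + 1 = 8, so the closed region contains I + B = 8 + 6 = 14 lattice points.

14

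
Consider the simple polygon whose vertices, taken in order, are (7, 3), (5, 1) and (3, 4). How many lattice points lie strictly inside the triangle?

4

Using the shoelace formula, 2A = |[7·1 − 5·3] + [5·4 − 3·1] + [3·3 − 7·4]| = 10, so the area is 5.
The number of boundary lattice points is Σ gcd(|Δx|,|Δy|) = gcd(2,2) + gcd(2,3) + gcd(4,1) = 2+1+1 = 4.
By Pick's theorem A = I + B/2 − 1, so I = 5 − 4/2 + 1 = 4.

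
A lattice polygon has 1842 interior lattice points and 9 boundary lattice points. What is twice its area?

3691

Pick's theorem states A = I + B/2 − 1, so A = 1842 + 9/2 − 1 = 3691/2.
Hence 2A = 3691.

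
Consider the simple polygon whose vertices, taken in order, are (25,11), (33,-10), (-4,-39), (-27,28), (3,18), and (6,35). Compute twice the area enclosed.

4487

Using the shoelace formula, 2A = |[25·(-10) − 33·11] + [33·(-39) − (-4)·(-10)] + [(-4)·28 − (-27)·(-39)] + [(-27)·18 − 3·28] + [3·35 − 6·18] + [6·11 − 25·35]| = 4487, so the area is 2243.5.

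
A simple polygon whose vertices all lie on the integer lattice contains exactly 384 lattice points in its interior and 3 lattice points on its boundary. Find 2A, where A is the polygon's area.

769

By Pick's theorem, A = I + B/2 − 1 = 384 + 3/2 − 1 = 769/2.
Hence 2A = 769.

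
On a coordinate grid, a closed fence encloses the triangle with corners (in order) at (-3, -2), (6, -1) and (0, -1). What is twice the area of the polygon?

6

The shoelace formula gives twice the area as |[(-3)·(-1) − 6·(-2)] + [6·(-1) − 0·(-1)] + [0·(-2) − (-3)·(-1)]| = 6, so the area is 3.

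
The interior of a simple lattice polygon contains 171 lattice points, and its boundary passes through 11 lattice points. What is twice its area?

351

By Pick's theorem, A = I + B/2 − 1 = 171 + 11/2 − 1 = 351/2.
Hence 2A = 351.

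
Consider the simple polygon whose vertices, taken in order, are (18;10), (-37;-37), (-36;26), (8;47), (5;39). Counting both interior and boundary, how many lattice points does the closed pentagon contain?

By the shoelace formula, twice the signed area is |[18·(-37) − (-37)·10] + [(-37)·26 − (-36)·(-37)] + [(-36)·47 − 8·26] + [8·39 − 5·47] + [5·10 − 18·39]| = 5065, so the area is 2532.5.
The number of boundary lattice points is Σ gcd(|Δx|,|Δy|) = gcd(55,47) + gcd(1,63) + gcd(44,21) + gcd(3,8) + gcd(13,29) = 1+1+1+1+1 = 5.
Pick's theorem gives I = A − B/2 + 1 = 2532.5 − 5/2 + 1 = 2531, so the closed region contains I + B = 2531 + 5 = 2536 lattice points.

2536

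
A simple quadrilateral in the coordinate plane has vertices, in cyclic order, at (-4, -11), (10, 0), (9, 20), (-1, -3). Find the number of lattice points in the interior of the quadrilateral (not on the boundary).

Using the shoelace formula, 2A = |[(-4)·0 − 10·(-11)] + [10·20 − 9·0] + [9·(-3) − (-1)·20] + [(-1)·(-11) − (-4)·(-3)]| = 302, so the area is 151.
The number of boundary lattice points is Σ gcd(|Δx|,|Δy|) = gcd(14,11) + gcd(1,20) + gcd(10,23) + gcd(3,8) = 1+1+1+1 = 4.
By Pick's theorem A = I + B/2 − 1, so I = 151 − 4/2 + 1 = 150.

150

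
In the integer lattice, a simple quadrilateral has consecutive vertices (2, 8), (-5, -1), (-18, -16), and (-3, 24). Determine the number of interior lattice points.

By the shoelace formula, twice the signed area is |(2·(-1) − (-5)·8) + ((-5)·(-16) − (-18)·(-1)) + ((-18)·24 − (-3)·(-16)) + ((-3)·8 − 2·24)| = 452, so the area is 226.
Summing gcd(|Δx|,|Δy|) over the edges gives the boundary count: gcd(7,9) + gcd(13,15) + gcd(15,40) + gcd(5,16) = 1+1+5+1 = 8.
Pick's theorem gives I = A − B/2 + 1 = 226 − 8/2 + 1 = 223.

223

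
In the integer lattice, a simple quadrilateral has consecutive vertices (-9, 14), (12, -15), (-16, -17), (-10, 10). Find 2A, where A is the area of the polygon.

By the shoelace formula, twice the signed area is |[(-9)·(-15) − 12·14] + [12·(-17) − (-16)·(-15)] + [(-16)·10 − (-10)·(-17)] + [(-10)·14 − (-9)·10]| = 857, so the area is 857/2.

857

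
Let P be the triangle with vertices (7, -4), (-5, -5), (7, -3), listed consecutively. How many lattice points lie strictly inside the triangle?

5

Using the shoelace formula, 2A = |[7·(-5) − (-5)·(-4)] + [(-5)·(-3) − 7·(-5)] + [7·(-4) − 7·(-3)]| = 12, so the area is 6.
Along each edge there are gcd(|Δx|,|Δy|)+1 lattice points, so counting each shared vertex once the boundary has gcd(12,1) + gcd(12,2) + gcd(0,1) = 1+2+1 = 4.
By Pick's theorem A = I + B/2 − 1, so I = 6 − 4/2 + 1 = 5.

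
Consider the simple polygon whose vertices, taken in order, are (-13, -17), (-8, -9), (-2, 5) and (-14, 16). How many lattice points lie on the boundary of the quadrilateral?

5

Summing gcd(|Δx|,|Δy|) over the edges gives the boundary count: gcd(5,8) + gcd(6,14) + gcd(12,11) + gcd(1,33) = 1+2+1+1 = 5.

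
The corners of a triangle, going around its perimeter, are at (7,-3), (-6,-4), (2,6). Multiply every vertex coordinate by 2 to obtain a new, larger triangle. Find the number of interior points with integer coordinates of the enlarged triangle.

By the shoelace formula, twice the signed area is |[7·(-4) − (-6)·(-3)] + [(-6)·6 − 2·(-4)] + [2·(-3) − 7·6]| = 122, so the area is 61.
The number of boundary lattice points is Σ gcd(|Δx|,|Δy|) = gcd(13,1) + gcd(8,10) + gcd(5,9) = 1+2+1 = 4.
Scaling by 2 multiplies the area by 2² = 4 (so the new area is 244) and multiplies the boundary lattice-point count by 2, giving 8.
By Pick's theorem, the interior count of the dilated polygon is 244 − 8/2 + 1 = 241.

241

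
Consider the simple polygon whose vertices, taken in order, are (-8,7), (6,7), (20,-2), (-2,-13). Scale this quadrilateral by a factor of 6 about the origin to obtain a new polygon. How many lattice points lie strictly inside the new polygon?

The shoelace formula gives twice the area as |[(-8)·7 − 6·7] + [6·(-2) − 20·7] + [20·(-13) − (-2)·(-2)] + [(-2)·7 − (-8)·(-13)]| = 632, so the area is 316.
The number of boundary lattice points is Σ gcd(|Δx|,|Δy|) = gcd(14,0) + gcd(14,9) + gcd(22,11) + gcd(6,20) = 14+1+11+2 = 28.
Scaling by 6 multiplies the area by 6² = 36 (so the new area is 11376) and multiplies the boundary lattice-point count by 6, giving 168.
By Pick's theorem, the interior count of the dilated polygon is 11376 − 168/2 + 1 = 11293.

11293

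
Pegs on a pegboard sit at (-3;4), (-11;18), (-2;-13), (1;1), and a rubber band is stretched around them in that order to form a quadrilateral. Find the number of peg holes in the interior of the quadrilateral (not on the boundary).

Using the shoelace formula, 2A = |[(-3)·18 − (-11)·4] + [(-11)·(-13) − (-2)·18] + [(-2)·1 − 1·(-13)] + [1·4 − (-3)·1]| = 187, so the area is 93.5.
The number of boundary lattice points is Σ gcd(|Δx|,|Δy|) = gcd(8,14) + gcd(9,31) + gcd(3,14) + gcd(4,3) = 2+1+1+1 = 5.
By Pick's theorem A = I + B/2 − 1, so I = 93.5 − 5/2 + 1 = 92.

92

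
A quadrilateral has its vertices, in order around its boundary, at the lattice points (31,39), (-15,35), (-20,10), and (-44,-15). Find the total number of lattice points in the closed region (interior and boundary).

The shoelace formula gives twice the area as |[31·35 − (-15)·39] + [(-15)·10 − (-20)·35] + [(-20)·(-15) − (-44)·10] + [(-44)·39 − 31·(-15)]| = 1709, so the area is 854.5.
Along each edge there are gcd(|Δx|,|Δy|)+1 lattice points, so counting each shared vertex once the boundary has gcd(46,4) + gcd(5,25) + gcd(24,25) + gcd(75,54) = 2+5+1+3 = 11.
Pick's theorem gives I = A − B/2 + 1 = 854.5 − 11/2 + 1 = 850, so the closed region contains I + B = 850 + 11 = 861 lattice points.

861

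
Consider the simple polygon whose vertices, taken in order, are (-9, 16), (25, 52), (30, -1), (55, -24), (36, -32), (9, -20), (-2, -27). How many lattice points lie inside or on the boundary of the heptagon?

By the shoelace formula, twice the signed area is |[(-9)·52 − 25·16] + [25·(-1) − 30·52] + [30·(-24) − 55·(-1)] + [55·(-32) − 36·(-24)] + [36·(-20) − 9·(-32)] + [9·(-27) − (-2)·(-20)] + [(-2)·16 − (-9)·(-27)]| = 5004, so the area is 2502.
The number of boundary lattice points is Σ gcd(|Δx|,|Δy|) = gcd(34,36) + gcd(5,53) + gcd(25,23) + gcd(19,8) + gcd(27,12) + gcd(11,7) + gcd(7,43) = 2+1+1+1+3+1+1 = 10.
Pick's theorem gives I = A − B/2 + 1 = 2502 − 10/2 + 1 = 2498, so the closed region contains I + B = 2498 + 10 = 2508 lattice points.

2508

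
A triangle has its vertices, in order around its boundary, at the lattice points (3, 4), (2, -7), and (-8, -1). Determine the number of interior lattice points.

The shoelace formula gives twice the area as |[3·(-7) − 2·4] + [2·(-1) − (-8)·(-7)] + [(-8)·4 − 3·(-1)]| = 116, so the area is 58.
Summing gcd(|Δx|,|Δy|) over the edges gives the boundary count: gcd(1,11) + gcd(10,6) + gcd(11,5) = 1+2+1 = 4.
Pick's theorem gives I = A − B/2 + 1 = 58 − 4/2 + 1 = 57.

57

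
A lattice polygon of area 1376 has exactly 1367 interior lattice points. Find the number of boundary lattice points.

Pick's theorem gives A = I + B/2 − 1, so B = 2(A − I + 1) = 2(1376 − 1367 + 1) = 20.

20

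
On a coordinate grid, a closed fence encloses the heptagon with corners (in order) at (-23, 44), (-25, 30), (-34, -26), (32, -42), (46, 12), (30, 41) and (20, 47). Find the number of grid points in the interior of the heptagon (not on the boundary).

By the shoelace formula, twice the signed area is |((-23)·30 − (-25)·44) + ((-25)·(-26) − (-34)·30) + ((-34)·(-42) − 32·(-26)) + (32·12 − 46·(-42)) + (46·41 − 30·12) + (30·47 − 20·41) + (20·44 − (-23)·47)| = 10733, so the area is 10733/2.
Along each edge there are gcd(|Δx|,|Δy|)+1 lattice points, so counting each shared vertex once the boundary has gcd(2,14) + gcd(9,56) + gcd(66,16) + gcd(14,54) + gcd(16,29) + gcd(10,6) + gcd(43,3) = 2+1+2+2+1+2+1 = 11.
By Pick's theorem A = I + B/2 − 1, so I = 10733/2 − 11/2 + 1 = 5362.

5362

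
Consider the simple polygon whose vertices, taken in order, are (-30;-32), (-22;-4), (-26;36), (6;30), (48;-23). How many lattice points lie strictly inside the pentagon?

3134

The shoelace formula gives twice the area as |[(-30)·(-4) − (-22)·(-32)] + [(-22)·36 − (-26)·(-4)] + [(-26)·30 − 6·36] + [6·(-23) − 48·30] + [48·(-32) − (-30)·(-23)]| = 6280, so the area is 3140.
Summing gcd(|Δx|,|Δy|) over the edges gives the boundary count: gcd(8,28) + gcd(4,40) + gcd(32,6) + gcd(42,53) + gcd(78,9) = 4+4+2+1+3 = 14.
By Pick's theorem A = I + B/2 − 1, so I = 3140 − 14/2 + 1 = 3134.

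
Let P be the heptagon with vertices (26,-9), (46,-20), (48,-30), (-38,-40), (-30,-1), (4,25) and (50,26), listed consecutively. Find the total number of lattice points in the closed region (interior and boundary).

3889

The shoelace formula gives twice the area as |[26·(-20) − 46·(-9)] + [46·(-30) − 48·(-20)] + [48·(-40) − (-38)·(-30)] + [(-38)·(-1) − (-30)·(-40)] + [(-30)·25 − 4·(-1)] + [4·26 − 50·25] + [50·(-9) − 26·26]| = 7766, so the area is 3883.
The number of boundary lattice points is Σ gcd(|Δx|,|Δy|) = gcd(20,11) + gcd(2,10) + gcd(86,10) + gcd(8,39) + gcd(34,26) + gcd(46,1) + gcd(24,35) = 1+2+2+1+2+1+1 = 10.
Pick's theorem gives I = A − B/2 + 1 = 3883 − 10/2 + 1 = 3879, so the closed region contains I + B = 3879 + 10 = 3889 lattice points.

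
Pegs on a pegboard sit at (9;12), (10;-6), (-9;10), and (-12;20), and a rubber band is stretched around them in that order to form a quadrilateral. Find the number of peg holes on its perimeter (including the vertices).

Summing gcd(|Δx|,|Δy|) over the edges gives the boundary count: gcd(1,18) + gcd(19,16) + gcd(3,10) + gcd(21,8) = 1+1+1+1 = 4.

4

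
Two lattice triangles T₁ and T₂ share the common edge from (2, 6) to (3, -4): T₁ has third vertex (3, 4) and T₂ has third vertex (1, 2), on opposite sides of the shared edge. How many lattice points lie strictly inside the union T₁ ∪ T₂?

The union is the simple quadrilateral with vertices (2, 6), (3, 4), (3, -4), (1, 2) in order.
By the shoelace formula, twice the signed area is |(2·4 − 3·6) + (3·(-4) − 3·4) + (3·2 − 1·(-4)) + (1·6 − 2·2)| = 22, so the area is 11.
The number of boundary lattice points is Σ gcd(|Δx|,|Δy|) = gcd(1,2) + gcd(0,8) + gcd(2,6) + gcd(1,4) = 1+8+2+1 = 12.
By Pick's theorem I = A − B/2 + 1 = 11 − 12/2 + 1 = 6.

6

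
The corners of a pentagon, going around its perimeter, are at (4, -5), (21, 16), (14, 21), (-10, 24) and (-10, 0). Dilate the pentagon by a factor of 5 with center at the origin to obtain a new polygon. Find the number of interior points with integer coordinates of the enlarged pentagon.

15201

The shoelace formula gives twice the area as |[4·16 − 21·(-5)] + [21·21 − 14·16] + [14·24 − (-10)·21] + [(-10)·0 − (-10)·24] + [(-10)·(-5) − 4·0]| = 1222, so the area is 611.
The number of boundary lattice points is Σ gcd(|Δx|,|Δy|) = gcd(17,21) + gcd(7,5) + gcd(24,3) + gcd(0,24) + gcd(14,5) = 1+1+3+24+1 = 30.
Scaling by 5 multiplies the area by 5² = 25 (so the new area is 15275) and multiplies the boundary lattice-point count by 5, giving 150.
By Pick's theorem, the interior count of the dilated polygon is 15275 − 150/2 + 1 = 15201.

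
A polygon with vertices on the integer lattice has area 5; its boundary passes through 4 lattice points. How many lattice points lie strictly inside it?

From Pick's theorem, I = A − B/2 + 1 = 5 − 4/2 + 1 = 4.

4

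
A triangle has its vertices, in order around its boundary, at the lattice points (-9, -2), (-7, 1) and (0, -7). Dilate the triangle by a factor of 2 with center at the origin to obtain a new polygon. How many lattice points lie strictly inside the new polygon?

72

The shoelace formula gives twice the area as |((-9)·1 − (-7)·(-2)) + ((-7)·(-7) − 0·1) + (0·(-2) − (-9)·(-7))| = 37, so the area is 37/2.
Along each edge there are gcd(|Δx|,|Δy|)+1 lattice points, so counting each shared vertex once the boundary has gcd(2,3) + gcd(7,8) + gcd(9,5) = 1+1+1 = 3.
Scaling by 2 multiplies the area by 2² = 4 (so the new area is 74) and multiplies the boundary lattice-point count by 2, giving 6.
By Pick's theorem, the interior count of the dilated polygon is 74 − 6/2 + 1 = 72.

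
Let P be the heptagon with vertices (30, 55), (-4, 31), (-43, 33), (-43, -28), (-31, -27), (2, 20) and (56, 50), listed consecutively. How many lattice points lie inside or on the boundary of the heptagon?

2668

By the shoelace formula, twice the signed area is |[30·31 − (-4)·55] + [(-4)·33 − (-43)·31] + [(-43)·(-28) − (-43)·33] + [(-43)·(-27) − (-31)·(-28)] + [(-31)·20 − 2·(-27)] + [2·50 − 56·20] + [56·55 − 30·50]| = 5261, so the area is 2630.5.
The number of boundary lattice points is Σ gcd(|Δx|,|Δy|) = gcd(34,24) + gcd(39,2) + gcd(0,61) + gcd(12,1) + gcd(33,47) + gcd(54,30) + gcd(26,5) = 2+1+61+1+1+6+1 = 73.
Pick's theorem gives I = A − B/2 + 1 = 2630.5 − 73/2 + 1 = 2595, so the closed region contains I + B = 2595 + 73 = 2668 lattice points.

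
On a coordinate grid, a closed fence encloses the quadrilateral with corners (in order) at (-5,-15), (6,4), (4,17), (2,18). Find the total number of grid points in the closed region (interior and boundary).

130

The shoelace formula gives twice the area as |[(-5)·4 − 6·(-15)] + [6·17 − 4·4] + [4·18 − 2·17] + [2·(-15) − (-5)·18]| = 254, so the area is 127.
Summing gcd(|Δx|,|Δy|) over the edges gives the boundary count: gcd(11,19) + gcd(2,13) + gcd(2,1) + gcd(7,33) = 1+1+1+1 = 4.
Pick's theorem gives I = A − B/2 + 1 = 127 − 4/2 + 1 = 126, so the closed region contains I + B = 126 + 4 = 130 lattice points.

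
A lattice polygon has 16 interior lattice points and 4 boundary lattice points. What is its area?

17

By Pick's theorem, A = I + B/2 − 1 = 16 + 4/2 − 1 = 17.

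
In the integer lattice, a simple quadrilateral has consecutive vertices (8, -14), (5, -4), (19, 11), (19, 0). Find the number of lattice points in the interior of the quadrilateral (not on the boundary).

147

By the shoelace formula, twice the signed area is |(8·(-4) − 5·(-14)) + (5·11 − 19·(-4)) + (19·0 − 19·11) + (19·(-14) − 8·0)| = 306, so the area is 153.
Summing gcd(|Δx|,|Δy|) over the edges gives the boundary count: gcd(3,10) + gcd(14,15) + gcd(0,11) + gcd(11,14) = 1+1+11+1 = 14.
By Pick's theorem A = I + B/2 − 1, so I = 153 − 14/2 + 1 = 147.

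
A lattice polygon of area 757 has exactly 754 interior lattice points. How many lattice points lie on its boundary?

Pick's theorem gives A = I + B/2 − 1, so B = 2(A − I + 1) = 2(757 − 754 + 1) = 8.

8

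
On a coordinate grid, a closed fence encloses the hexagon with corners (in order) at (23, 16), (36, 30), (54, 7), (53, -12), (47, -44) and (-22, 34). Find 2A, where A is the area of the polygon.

4545

By the shoelace formula, twice the signed area is |[23·30 − 36·16] + [36·7 − 54·30] + [54·(-12) − 53·7] + [53·(-44) − 47·(-12)] + [47·34 − (-22)·(-44)] + [(-22)·16 − 23·34]| = 4545, so the area is 4545/2.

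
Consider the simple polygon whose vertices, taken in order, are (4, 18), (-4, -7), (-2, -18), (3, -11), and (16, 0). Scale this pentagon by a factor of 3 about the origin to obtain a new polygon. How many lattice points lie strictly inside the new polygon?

The shoelace formula gives twice the area as |[4·(-7) − (-4)·18] + [(-4)·(-18) − (-2)·(-7)] + [(-2)·(-11) − 3·(-18)] + [3·0 − 16·(-11)] + [16·18 − 4·0]| = 642, so the area is 321.
Summing gcd(|Δx|,|Δy|) over the edges gives the boundary count: gcd(8,25) + gcd(2,11) + gcd(5,7) + gcd(13,11) + gcd(12,18) = 1+1+1+1+6 = 10.
Scaling by 3 multiplies the area by 3² = 9 (so the new area is 2889) and multiplies the boundary lattice-point count by 3, giving 30.
By Pick's theorem, the interior count of the dilated polygon is 2889 − 30/2 + 1 = 2875.

2875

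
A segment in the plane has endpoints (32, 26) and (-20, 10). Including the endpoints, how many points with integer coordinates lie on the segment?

5

The number of lattice points on a segment between lattice points is gcd(|Δx|,|Δy|) + 1 = gcd(52,16) + 1 = 4 + 1 = 5.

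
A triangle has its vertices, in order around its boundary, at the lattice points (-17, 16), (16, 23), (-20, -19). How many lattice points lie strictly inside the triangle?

564

Using the shoelace formula, 2A = |[(-17)·23 − 16·16] + [16·(-19) − (-20)·23] + [(-20)·16 − (-17)·(-19)]| = 1134, so the area is 567.
Along each edge there are gcd(|Δx|,|Δy|)+1 lattice points, so counting each shared vertex once the boundary has gcd(33,7) + gcd(36,42) + gcd(3,35) = 1+6+1 = 8.
By Pick's theorem A = I + B/2 − 1, so I = 567 − 8/2 + 1 = 564.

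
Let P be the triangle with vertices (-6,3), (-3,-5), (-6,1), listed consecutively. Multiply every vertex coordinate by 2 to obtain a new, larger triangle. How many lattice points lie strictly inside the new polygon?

7

By the shoelace formula, twice the signed area is |((-6)·(-5) − (-3)·3) + ((-3)·1 − (-6)·(-5)) + ((-6)·3 − (-6)·1)| = 6, so the area is 3.
The number of boundary lattice points is Σ gcd(|Δx|,|Δy|) = gcd(3,8) + gcd(3,6) + gcd(0,2) = 1+3+2 = 6.
Scaling by 2 multiplies the area by 2² = 4 (so the new area is 12) and multiplies the boundary lattice-point count by 2, giving 12.
By Pick's theorem, the interior count of the dilated polygon is 12 − 12/2 + 1 = 7.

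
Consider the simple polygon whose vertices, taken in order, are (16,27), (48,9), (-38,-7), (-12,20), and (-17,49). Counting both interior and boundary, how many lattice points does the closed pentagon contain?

Using the shoelace formula, 2A = |[16·9 − 48·27] + [48·(-7) − (-38)·9] + [(-38)·20 − (-12)·(-7)] + [(-12)·49 − (-17)·20] + [(-17)·27 − 16·49]| = 3481, so the area is 1740.5.
The number of boundary lattice points is Σ gcd(|Δx|,|Δy|) = gcd(32,18) + gcd(86,16) + gcd(26,27) + gcd(5,29) + gcd(33,22) = 2+2+1+1+11 = 17.
Pick's theorem gives I = A − B/2 + 1 = 1740.5 − 17/2 + 1 = 1733, so the closed region contains I + B = 1733 + 17 = 1750 lattice points.

1750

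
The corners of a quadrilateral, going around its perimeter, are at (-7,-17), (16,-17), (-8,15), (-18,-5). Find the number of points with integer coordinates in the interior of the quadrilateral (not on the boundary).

The shoelace formula gives twice the area as |((-7)·(-17) − 16·(-17)) + (16·15 − (-8)·(-17)) + ((-8)·(-5) − (-18)·15) + ((-18)·(-17) − (-7)·(-5))| = 1076, so the area is 538.
Along each edge there are gcd(|Δx|,|Δy|)+1 lattice points, so counting each shared vertex once the boundary has gcd(23,0) + gcd(24,32) + gcd(10,20) + gcd(11,12) = 23+8+10+1 = 42.
Pick's theorem gives I = A − B/2 + 1 = 538 − 42/2 + 1 = 518.

518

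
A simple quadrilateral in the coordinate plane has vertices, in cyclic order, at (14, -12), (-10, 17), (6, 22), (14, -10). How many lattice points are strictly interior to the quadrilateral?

The shoelace formula gives twice the area as |(14·17 − (-10)·(-12)) + ((-10)·22 − 6·17) + (6·(-10) − 14·22) + (14·(-12) − 14·(-10))| = 600, so the area is 300.
Along each edge there are gcd(|Δx|,|Δy|)+1 lattice points, so counting each shared vertex once the boundary has gcd(24,29) + gcd(16,5) + gcd(8,32) + gcd(0,2) = 1+1+8+2 = 12.
Pick's theorem gives I = A − B/2 + 1 = 300 − 12/2 + 1 = 295.

295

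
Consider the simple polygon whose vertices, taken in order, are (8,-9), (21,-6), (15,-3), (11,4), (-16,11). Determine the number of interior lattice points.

The shoelace formula gives twice the area as |[8·(-6) − 21·(-9)] + [21·(-3) − 15·(-6)] + [15·4 − 11·(-3)] + [11·11 − (-16)·4] + [(-16)·(-9) − 8·11]| = 502, so the area is 251.
Summing gcd(|Δx|,|Δy|) over the edges gives the boundary count: gcd(13,3) + gcd(6,3) + gcd(4,7) + gcd(27,7) + gcd(24,20) = 1+3+1+1+4 = 10.
By Pick's theorem A = I + B/2 − 1, so I = 251 − 10/2 + 1 = 247.

247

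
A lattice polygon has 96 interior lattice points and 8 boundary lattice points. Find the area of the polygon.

Pick's theorem states A = I + B/2 − 1, so A = 96 + 8/2 − 1 = 99.

99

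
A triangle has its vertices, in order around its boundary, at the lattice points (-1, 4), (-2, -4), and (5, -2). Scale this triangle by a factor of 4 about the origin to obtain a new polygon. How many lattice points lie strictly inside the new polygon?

Using the shoelace formula, 2A = |[(-1)·(-4) − (-2)·4] + [(-2)·(-2) − 5·(-4)] + [5·4 − (-1)·(-2)]| = 54, so the area is 27.
Along each edge there are gcd(|Δx|,|Δy|)+1 lattice points, so counting each shared vertex once the boundary has gcd(1,8) + gcd(7,2) + gcd(6,6) = 1+1+6 = 8.
Scaling by 4 multiplies the area by 4² = 16 (so the new area is 432) and multiplies the boundary lattice-point count by 4, giving 32.
By Pick's theorem, the interior count of the dilated polygon is 432 − 32/2 + 1 = 417.

417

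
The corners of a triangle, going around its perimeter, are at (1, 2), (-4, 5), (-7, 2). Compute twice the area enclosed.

24

The shoelace formula gives twice the area as |(1·5 − (-4)·2) + ((-4)·2 − (-7)·5) + ((-7)·2 − 1·2)| = 24, so the area is 12.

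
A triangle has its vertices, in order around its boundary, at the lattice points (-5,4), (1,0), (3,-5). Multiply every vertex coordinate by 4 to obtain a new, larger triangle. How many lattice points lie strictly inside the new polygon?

The shoelace formula gives twice the area as |[(-5)·0 − 1·4] + [1·(-5) − 3·0] + [3·4 − (-5)·(-5)]| = 22, so the area is 11.
Summing gcd(|Δx|,|Δy|) over the edges gives the boundary count: gcd(6,4) + gcd(2,5) + gcd(8,9) = 2+1+1 = 4.
Scaling by 4 multiplies the area by 4² = 16 (so the new area is 176) and multiplies the boundary lattice-point count by 4, giving 16.
By Pick's theorem, the interior count of the dilated polygon is 176 − 16/2 + 1 = 169.

169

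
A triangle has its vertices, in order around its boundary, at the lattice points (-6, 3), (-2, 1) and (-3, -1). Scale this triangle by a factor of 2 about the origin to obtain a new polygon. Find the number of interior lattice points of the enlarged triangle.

By the shoelace formula, twice the signed area is |((-6)·1 − (-2)·3) + ((-2)·(-1) − (-3)·1) + ((-3)·3 − (-6)·(-1))| = 10, so the area is 5.
The number of boundary lattice points is Σ gcd(|Δx|,|Δy|) = gcd(4,2) + gcd(1,2) + gcd(3,4) = 2+1+1 = 4.
Scaling by 2 multiplies the area by 2² = 4 (so the new area is 20) and multiplies the boundary lattice-point count by 2, giving 8.
By Pick's theorem, the interior count of the dilated polygon is 20 − 8/2 + 1 = 17.

17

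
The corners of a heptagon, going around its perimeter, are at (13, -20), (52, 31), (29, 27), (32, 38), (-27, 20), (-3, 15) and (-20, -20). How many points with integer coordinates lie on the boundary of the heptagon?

41

Along each edge there are gcd(|Δx|,|Δy|)+1 lattice points, so counting each shared vertex once the boundary has gcd(39,51) + gcd(23,4) + gcd(3,11) + gcd(59,18) + gcd(24,5) + gcd(17,35) + gcd(33,0) = 3+1+1+1+1+1+33 = 41.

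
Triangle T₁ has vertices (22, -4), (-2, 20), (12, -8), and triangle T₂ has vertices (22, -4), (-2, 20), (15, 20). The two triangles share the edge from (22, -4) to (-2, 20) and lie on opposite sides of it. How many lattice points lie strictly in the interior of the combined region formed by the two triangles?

356

The union is the simple quadrilateral with vertices (22, -4), (12, -8), (-2, 20), (15, 20) in order.
By the shoelace formula, twice the signed area is |[22·(-8) − 12·(-4)] + [12·20 − (-2)·(-8)] + [(-2)·20 − 15·20] + [15·(-4) − 22·20]| = 744, so the area is 372.
Summing gcd(|Δx|,|Δy|) over the edges gives the boundary count: gcd(10,4) + gcd(14,28) + gcd(17,0) + gcd(7,24) = 2+14+17+1 = 34.
By Pick's theorem I = A − B/2 + 1 = 372 − 34/2 + 1 = 356.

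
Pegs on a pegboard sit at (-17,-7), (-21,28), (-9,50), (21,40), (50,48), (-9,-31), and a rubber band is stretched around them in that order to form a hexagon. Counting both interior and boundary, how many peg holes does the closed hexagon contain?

2715

The shoelace formula gives twice the area as |((-17)·28 − (-21)·(-7)) + ((-21)·50 − (-9)·28) + ((-9)·40 − 21·50) + (21·48 − 50·40) + (50·(-31) − (-9)·48) + ((-9)·(-7) − (-17)·(-31))| = 5405, so the area is 5405/2.
Summing gcd(|Δx|,|Δy|) over the edges gives the boundary count: gcd(4,35) + gcd(12,22) + gcd(30,10) + gcd(29,8) + gcd(59,79) + gcd(8,24) = 1+2+10+1+1+8 = 23.
Pick's theorem gives I = A − B/2 + 1 = 5405/2 − 23/2 + 1 = 2692, so the closed region contains I + B = 2692 + 23 = 2715 lattice points.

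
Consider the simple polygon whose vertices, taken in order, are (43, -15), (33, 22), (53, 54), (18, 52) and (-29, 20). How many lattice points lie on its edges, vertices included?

8

Along each edge there are gcd(|Δx|,|Δy|)+1 lattice points, so counting each shared vertex once the boundary has gcd(10,37) + gcd(20,32) + gcd(35,2) + gcd(47,32) + gcd(72,35) = 1+4+1+1+1 = 8.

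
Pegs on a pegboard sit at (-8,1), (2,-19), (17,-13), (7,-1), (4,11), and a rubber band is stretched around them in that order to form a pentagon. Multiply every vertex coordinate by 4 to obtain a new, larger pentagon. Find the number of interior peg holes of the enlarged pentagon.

By the shoelace formula, twice the signed area is |((-8)·(-19) − 2·1) + (2·(-13) − 17·(-19)) + (17·(-1) − 7·(-13)) + (7·11 − 4·(-1)) + (4·1 − (-8)·11)| = 694, so the area is 347.
Summing gcd(|Δx|,|Δy|) over the edges gives the boundary count: gcd(10,20) + gcd(15,6) + gcd(10,12) + gcd(3,12) + gcd(12,10) = 10+3+2+3+2 = 20.
Scaling by 4 multiplies the area by 4² = 16 (so the new area is 5552) and multiplies the boundary lattice-point count by 4, giving 80.
By Pick's theorem, the interior count of the dilated polygon is 5552 − 80/2 + 1 = 5513.

5513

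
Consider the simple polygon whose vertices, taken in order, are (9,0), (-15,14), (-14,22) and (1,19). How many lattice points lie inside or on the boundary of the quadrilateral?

238

Using the shoelace formula, 2A = |(9·14 − (-15)·0) + ((-15)·22 − (-14)·14) + ((-14)·19 − 1·22) + (1·0 − 9·19)| = 467, so the area is 467/2.
The number of boundary lattice points is Σ gcd(|Δx|,|Δy|) = gcd(24,14) + gcd(1,8) + gcd(15,3) + gcd(8,19) = 2+1+3+1 = 7.
Pick's theorem gives I = A − B/2 + 1 = 467/2 − 7/2 + 1 = 231, so the closed region contains I + B = 231 + 7 = 238 lattice points.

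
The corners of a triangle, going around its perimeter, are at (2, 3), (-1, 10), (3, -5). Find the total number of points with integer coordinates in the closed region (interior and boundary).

11

The shoelace formula gives twice the area as |(2·10 − (-1)·3) + ((-1)·(-5) − 3·10) + (3·3 − 2·(-5))| = 17, so the area is 17/2.
The number of boundary lattice points is Σ gcd(|Δx|,|Δy|) = gcd(3,7) + gcd(4,15) + gcd(1,8) = 1+1+1 = 3.
Pick's theorem gives I = A − B/2 + 1 = 17/2 − 3/2 + 1 = 8, so the closed region contains I + B = 8 + 3 = 11 lattice points.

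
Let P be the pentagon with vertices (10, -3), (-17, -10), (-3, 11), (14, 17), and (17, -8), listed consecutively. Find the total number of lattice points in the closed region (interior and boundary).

479

The shoelace formula gives twice the area as |[10·(-10) − (-17)·(-3)] + [(-17)·11 − (-3)·(-10)] + [(-3)·17 − 14·11] + [14·(-8) − 17·17] + [17·(-3) − 10·(-8)]| = 945, so the area is 945/2.
The number of boundary lattice points is Σ gcd(|Δx|,|Δy|) = gcd(27,7) + gcd(14,21) + gcd(17,6) + gcd(3,25) + gcd(7,5) = 1+7+1+1+1 = 11.
Pick's theorem gives I = A − B/2 + 1 = 945/2 − 11/2 + 1 = 468, so the closed region contains I + B = 468 + 11 = 479 lattice points.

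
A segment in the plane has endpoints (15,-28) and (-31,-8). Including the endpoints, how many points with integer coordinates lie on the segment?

The number of lattice points on a segment between lattice points is gcd(|Δx|,|Δy|) + 1 = gcd(46,20) + 1 = 2 + 1 = 3.

3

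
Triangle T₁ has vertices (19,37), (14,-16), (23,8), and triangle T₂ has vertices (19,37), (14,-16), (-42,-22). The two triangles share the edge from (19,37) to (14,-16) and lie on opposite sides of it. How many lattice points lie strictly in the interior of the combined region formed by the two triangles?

The union is the simple quadrilateral with vertices (19,37), (23,8), (14,-16), (-42,-22) in order.
By the shoelace formula, twice the signed area is |(19·8 − 23·37) + (23·(-16) − 14·8) + (14·(-22) − (-42)·(-16)) + ((-42)·37 − 19·(-22))| = 3295, so the area is 3295/2.
The number of boundary lattice points is Σ gcd(|Δx|,|Δy|) = gcd(4,29) + gcd(9,24) + gcd(56,6) + gcd(61,59) = 1+3+2+1 = 7.
By Pick's theorem I = A − B/2 + 1 = 3295/2 − 7/2 + 1 = 1645.

1645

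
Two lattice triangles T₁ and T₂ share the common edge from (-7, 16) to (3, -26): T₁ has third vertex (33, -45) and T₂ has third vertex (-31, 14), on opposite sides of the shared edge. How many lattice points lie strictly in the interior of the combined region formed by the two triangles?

1047

The union is the simple quadrilateral with vertices (-7, 16), (33, -45), (3, -26), (-31, 14) in order.
By the shoelace formula, twice the signed area is |((-7)·(-45) − 33·16) + (33·(-26) − 3·(-45)) + (3·14 − (-31)·(-26)) + ((-31)·16 − (-7)·14)| = 2098, so the area is 1049.
The number of boundary lattice points is Σ gcd(|Δx|,|Δy|) = gcd(40,61) + gcd(30,19) + gcd(34,40) + gcd(24,2) = 1+1+2+2 = 6.
By Pick's theorem I = A − B/2 + 1 = 1049 − 6/2 + 1 = 1047.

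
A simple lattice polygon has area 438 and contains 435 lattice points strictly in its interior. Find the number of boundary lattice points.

8

Pick's theorem gives A = I + B/2 − 1, so B = 2(A − I + 1) = 2(438 − 435 + 1) = 8.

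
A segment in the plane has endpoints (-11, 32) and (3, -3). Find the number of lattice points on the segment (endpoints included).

The number of lattice points on a segment between lattice points is gcd(|Δx|,|Δy|) + 1 = gcd(14,35) + 1 = 7 + 1 = 8.

8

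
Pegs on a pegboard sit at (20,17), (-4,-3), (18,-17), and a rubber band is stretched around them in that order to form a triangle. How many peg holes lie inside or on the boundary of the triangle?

By the shoelace formula, twice the signed area is |(20·(-3) − (-4)·17) + ((-4)·(-17) − 18·(-3)) + (18·17 − 20·(-17))| = 776, so the area is 388.
Along each edge there are gcd(|Δx|,|Δy|)+1 lattice points, so counting each shared vertex once the boundary has gcd(24,20) + gcd(22,14) + gcd(2,34) = 4+2+2 = 8.
Pick's theorem gives I = A − B/2 + 1 = 388 − 8/2 + 1 = 385, so the closed region contains I + B = 385 + 8 = 393 lattice points.

393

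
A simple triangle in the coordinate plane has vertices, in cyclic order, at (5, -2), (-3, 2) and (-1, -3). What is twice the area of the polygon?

Using the shoelace formula, 2A = |(5·2 − (-3)·(-2)) + ((-3)·(-3) − (-1)·2) + ((-1)·(-2) − 5·(-3))| = 32, so the area is 16.

32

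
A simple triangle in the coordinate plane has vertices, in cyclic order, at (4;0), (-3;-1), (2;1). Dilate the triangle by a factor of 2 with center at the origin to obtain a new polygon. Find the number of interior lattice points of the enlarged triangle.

16

Using the shoelace formula, 2A = |(4·(-1) − (-3)·0) + ((-3)·1 − 2·(-1)) + (2·0 − 4·1)| = 9, so the area is 9/2.
Along each edge there are gcd(|Δx|,|Δy|)+1 lattice points, so counting each shared vertex once the boundary has gcd(7,1) + gcd(5,2) + gcd(2,1) = 1+1+1 = 3.
Scaling by 2 multiplies the area by 2² = 4 (so the new area is 18) and multiplies the boundary lattice-point count by 2, giving 6.
By Pick's theorem, the interior count of the dilated polygon is 18 − 6/2 + 1 = 16.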